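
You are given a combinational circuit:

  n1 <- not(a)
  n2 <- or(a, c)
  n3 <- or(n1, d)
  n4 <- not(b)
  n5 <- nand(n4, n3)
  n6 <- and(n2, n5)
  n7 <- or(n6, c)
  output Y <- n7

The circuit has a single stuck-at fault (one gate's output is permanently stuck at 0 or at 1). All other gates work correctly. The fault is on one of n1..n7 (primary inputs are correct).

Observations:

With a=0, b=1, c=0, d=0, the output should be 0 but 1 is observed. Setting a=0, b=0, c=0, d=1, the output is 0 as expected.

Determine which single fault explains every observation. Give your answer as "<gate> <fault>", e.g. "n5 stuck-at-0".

Fault-free values for test 1 (a=0, b=1, c=0, d=0): n1=1, n2=0, n3=1, n4=0, n5=1, n6=0, n7=0, giving Y=0. Observed 1.
Test 1: faults giving observed 1 are {n2 stuck-at-1, n6 stuck-at-1, n7 stuck-at-1}.
Test 2 (a=0, b=0, c=0, d=1): fault-free n1=1, n2=0, n3=1, n4=1, n5=0, n6=0, n7=0 → 0; observed 0. Eliminates n6 stuck-at-1, n7 stuck-at-1.
Only n2 stuck-at-1 is consistent with every test.

n2 stuck-at-1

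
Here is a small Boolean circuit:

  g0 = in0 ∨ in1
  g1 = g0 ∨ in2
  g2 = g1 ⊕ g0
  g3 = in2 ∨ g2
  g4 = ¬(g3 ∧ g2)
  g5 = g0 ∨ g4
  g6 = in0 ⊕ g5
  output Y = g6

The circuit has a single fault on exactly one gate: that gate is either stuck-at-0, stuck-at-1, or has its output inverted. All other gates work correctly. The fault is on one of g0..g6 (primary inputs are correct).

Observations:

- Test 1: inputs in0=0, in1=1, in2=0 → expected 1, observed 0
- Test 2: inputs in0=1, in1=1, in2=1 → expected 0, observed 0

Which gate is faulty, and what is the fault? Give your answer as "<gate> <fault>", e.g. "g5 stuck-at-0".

g6 stuck-at-0

Fault-free values for test 1 (in0=0, in1=1, in2=0): g0=1, g1=1, g2=0, g3=0, g4=1, g5=1, g6=1, giving Y=1. Observed 0.
Test 1: faults giving observed 0 are {g5 stuck-at-0, g5 inverted output, g6 stuck-at-0, g6 inverted output}.
Test 2 (in0=1, in1=1, in2=1): fault-free g0=1, g1=1, g2=0, g3=1, g4=1, g5=1, g6=0 → 0; observed 0. Eliminates g5 stuck-at-0, g5 inverted output, g6 inverted output.
Only g6 stuck-at-0 is consistent with every test.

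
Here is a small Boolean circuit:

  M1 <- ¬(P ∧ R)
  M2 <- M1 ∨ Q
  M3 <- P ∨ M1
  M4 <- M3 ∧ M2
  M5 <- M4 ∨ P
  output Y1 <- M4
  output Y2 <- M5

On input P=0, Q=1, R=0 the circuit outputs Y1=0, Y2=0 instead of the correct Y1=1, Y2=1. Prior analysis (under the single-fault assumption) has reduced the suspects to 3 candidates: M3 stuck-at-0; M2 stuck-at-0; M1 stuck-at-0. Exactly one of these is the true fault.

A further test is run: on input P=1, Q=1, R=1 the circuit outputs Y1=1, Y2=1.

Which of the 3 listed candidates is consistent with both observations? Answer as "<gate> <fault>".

Evaluate each candidate on input P=1, Q=1, R=1:
  M3 stuck-at-0: M1=0, M2=1, M3=0 [stuck-at-0], M4=0, M5=1 → Y1=0, Y2=1 — eliminated
  M2 stuck-at-0: M1=0, M2=0 [stuck-at-0], M3=1, M4=0, M5=1 → Y1=0, Y2=1 — eliminated
  M1 stuck-at-0: M1=0 [stuck-at-0], M2=1, M3=1, M4=1, M5=1 → Y1=1, Y2=1 — matches
Only M1 stuck-at-0 reproduces the observed Y1=1, Y2=1.

M1 stuck-at-0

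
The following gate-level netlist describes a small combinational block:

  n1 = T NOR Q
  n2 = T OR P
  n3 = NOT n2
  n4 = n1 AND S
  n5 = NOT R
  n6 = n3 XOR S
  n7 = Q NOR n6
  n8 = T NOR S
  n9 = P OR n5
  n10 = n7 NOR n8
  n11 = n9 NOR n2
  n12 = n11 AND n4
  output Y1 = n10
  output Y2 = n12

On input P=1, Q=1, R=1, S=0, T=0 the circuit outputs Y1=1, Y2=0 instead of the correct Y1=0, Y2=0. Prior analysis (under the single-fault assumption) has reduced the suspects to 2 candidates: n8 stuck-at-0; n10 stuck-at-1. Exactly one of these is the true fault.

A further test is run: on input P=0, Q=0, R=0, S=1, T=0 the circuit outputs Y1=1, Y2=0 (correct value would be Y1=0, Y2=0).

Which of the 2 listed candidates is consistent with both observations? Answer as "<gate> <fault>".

Evaluate each candidate on input P=0, Q=0, R=0, S=1, T=0:
  n8 stuck-at-0: n1=1, n2=0, n3=1, n4=1, n5=1, n6=0, n7=1, n8=0 [stuck-at-0], n9=1, n10=0, n11=0, n12=0 → Y1=0, Y2=0 — eliminated
  n10 stuck-at-1: n1=1, n2=0, n3=1, n4=1, n5=1, n6=0, n7=1, n8=0, n9=1, n10=1 [stuck-at-1], n11=0, n12=0 → Y1=1, Y2=0 — matches
Only n10 stuck-at-1 reproduces the observed Y1=1, Y2=0.

n10 stuck-at-1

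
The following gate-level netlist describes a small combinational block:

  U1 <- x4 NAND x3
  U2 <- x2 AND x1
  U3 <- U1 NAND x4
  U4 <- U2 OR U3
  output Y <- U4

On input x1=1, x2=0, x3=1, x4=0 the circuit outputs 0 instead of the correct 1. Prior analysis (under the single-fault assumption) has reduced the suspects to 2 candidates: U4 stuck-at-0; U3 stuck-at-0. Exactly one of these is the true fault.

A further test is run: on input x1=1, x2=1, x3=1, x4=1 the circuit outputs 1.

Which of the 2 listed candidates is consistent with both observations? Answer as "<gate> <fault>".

U3 stuck-at-0

Evaluate each candidate on input x1=1, x2=1, x3=1, x4=1:
  U4 stuck-at-0: U1=0, U2=1, U3=1, U4=0 [stuck-at-0] → 0 — eliminated
  U3 stuck-at-0: U1=0, U2=1, U3=0 [stuck-at-0], U4=1 → 1 — matches
Only U3 stuck-at-0 reproduces the observed 1.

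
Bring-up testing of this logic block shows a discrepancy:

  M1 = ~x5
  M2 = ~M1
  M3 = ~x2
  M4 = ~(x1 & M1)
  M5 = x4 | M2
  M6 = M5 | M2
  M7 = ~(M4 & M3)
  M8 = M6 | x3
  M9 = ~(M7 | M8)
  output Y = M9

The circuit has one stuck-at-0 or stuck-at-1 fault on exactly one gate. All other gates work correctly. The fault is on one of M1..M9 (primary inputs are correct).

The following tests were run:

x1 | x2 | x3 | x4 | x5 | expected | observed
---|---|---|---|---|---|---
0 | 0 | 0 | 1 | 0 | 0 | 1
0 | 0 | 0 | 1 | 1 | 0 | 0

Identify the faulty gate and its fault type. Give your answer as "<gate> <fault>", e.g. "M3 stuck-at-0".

Fault-free values for test 1 (x1=0, x2=0, x3=0, x4=1, x5=0): M1=1, M2=0, M3=1, M4=1, M5=1, M6=1, M7=0, M8=1, M9=0, giving Y=0. Observed 1.
Test 1: faults giving observed 1 are {M5 stuck-at-0, M6 stuck-at-0, M8 stuck-at-0, M9 stuck-at-1}.
Test 2 (x1=0, x2=0, x3=0, x4=1, x5=1): fault-free M1=0, M2=1, M3=1, M4=1, M5=1, M6=1, M7=0, M8=1, M9=0 → 0; observed 0. Eliminates M6 stuck-at-0, M8 stuck-at-0, M9 stuck-at-1.
Only M5 stuck-at-0 is consistent with every test.

M5 stuck-at-0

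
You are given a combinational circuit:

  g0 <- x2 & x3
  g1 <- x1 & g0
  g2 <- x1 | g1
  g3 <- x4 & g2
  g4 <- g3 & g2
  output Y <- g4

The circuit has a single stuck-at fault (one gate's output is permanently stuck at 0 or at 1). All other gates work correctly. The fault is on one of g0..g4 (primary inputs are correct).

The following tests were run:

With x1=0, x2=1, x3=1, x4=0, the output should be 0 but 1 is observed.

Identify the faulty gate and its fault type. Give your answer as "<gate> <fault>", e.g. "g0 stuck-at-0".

Fault-free values for test 1 (x1=0, x2=1, x3=1, x4=0): g0=1, g1=0, g2=0, g3=0, g4=0, giving Y=0. Observed 1.
Test 1: faults giving observed 1 are {g4 stuck-at-1}.
Only g4 stuck-at-1 is consistent with every test.

g4 stuck-at-1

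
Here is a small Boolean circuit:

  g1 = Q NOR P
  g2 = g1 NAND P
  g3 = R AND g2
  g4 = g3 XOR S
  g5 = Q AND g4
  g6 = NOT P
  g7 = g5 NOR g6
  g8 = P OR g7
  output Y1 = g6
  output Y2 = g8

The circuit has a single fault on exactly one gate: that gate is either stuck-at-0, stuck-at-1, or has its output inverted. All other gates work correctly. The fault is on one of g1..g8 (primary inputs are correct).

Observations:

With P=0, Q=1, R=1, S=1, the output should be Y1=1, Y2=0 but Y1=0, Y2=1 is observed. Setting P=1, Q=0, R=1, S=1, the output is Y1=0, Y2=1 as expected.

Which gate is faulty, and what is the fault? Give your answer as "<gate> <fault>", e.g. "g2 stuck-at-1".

g6 stuck-at-0

Fault-free values for test 1 (P=0, Q=1, R=1, S=1): g1=0, g2=1, g3=1, g4=0, g5=0, g6=1, g7=0, g8=0, giving Y1=1, Y2=0. Observed Y1=0, Y2=1.
Test 1: faults giving observed Y1=0, Y2=1 are {g6 stuck-at-0, g6 inverted output}.
Test 2 (P=1, Q=0, R=1, S=1): fault-free g1=0, g2=1, g3=1, g4=0, g5=0, g6=0, g7=1, g8=1 → Y1=0, Y2=1; observed Y1=0, Y2=1. Eliminates g6 inverted output.
Only g6 stuck-at-0 is consistent with every test.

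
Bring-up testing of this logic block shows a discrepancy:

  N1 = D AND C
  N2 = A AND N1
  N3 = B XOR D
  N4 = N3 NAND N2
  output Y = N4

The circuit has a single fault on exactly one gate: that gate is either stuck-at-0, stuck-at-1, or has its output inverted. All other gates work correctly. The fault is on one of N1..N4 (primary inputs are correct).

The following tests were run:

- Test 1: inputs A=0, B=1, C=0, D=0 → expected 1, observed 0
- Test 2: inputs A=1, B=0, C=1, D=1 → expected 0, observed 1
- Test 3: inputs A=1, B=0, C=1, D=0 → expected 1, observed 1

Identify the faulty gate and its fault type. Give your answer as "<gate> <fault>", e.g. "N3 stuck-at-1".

N2 inverted output

Fault-free values for test 1 (A=0, B=1, C=0, D=0): N1=0, N2=0, N3=1, N4=1, giving Y=1. Observed 0.
Test 1: faults giving observed 0 are {N2 stuck-at-1, N2 inverted output, N4 stuck-at-0, N4 inverted output}.
Test 2 (A=1, B=0, C=1, D=1): fault-free N1=1, N2=1, N3=1, N4=0 → 0; observed 1. Eliminates N2 stuck-at-1, N4 stuck-at-0.
Test 3 (A=1, B=0, C=1, D=0): fault-free N1=0, N2=0, N3=0, N4=1 → 1; observed 1. Eliminates N4 inverted output.
Only N2 inverted output is consistent with every test.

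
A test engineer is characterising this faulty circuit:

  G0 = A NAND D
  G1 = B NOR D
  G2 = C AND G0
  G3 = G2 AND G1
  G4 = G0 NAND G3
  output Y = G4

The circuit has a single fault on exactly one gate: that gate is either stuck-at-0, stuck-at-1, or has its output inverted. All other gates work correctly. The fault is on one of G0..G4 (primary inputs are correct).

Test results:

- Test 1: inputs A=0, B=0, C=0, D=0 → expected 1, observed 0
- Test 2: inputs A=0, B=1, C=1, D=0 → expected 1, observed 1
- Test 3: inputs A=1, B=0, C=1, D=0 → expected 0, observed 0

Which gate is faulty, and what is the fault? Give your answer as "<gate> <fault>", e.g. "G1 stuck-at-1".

Fault-free values for test 1 (A=0, B=0, C=0, D=0): G0=1, G1=1, G2=0, G3=0, G4=1, giving Y=1. Observed 0.
Test 1: faults giving observed 0 are {G2 stuck-at-1, G2 inverted output, G3 stuck-at-1, G3 inverted output, G4 stuck-at-0, G4 inverted output}.
Test 2 (A=0, B=1, C=1, D=0): fault-free G0=1, G1=0, G2=1, G3=0, G4=1 → 1; observed 1. Eliminates G3 stuck-at-1, G3 inverted output, G4 stuck-at-0, G4 inverted output.
Test 3 (A=1, B=0, C=1, D=0): fault-free G0=1, G1=1, G2=1, G3=1, G4=0 → 0; observed 0. Eliminates G2 inverted output.
Only G2 stuck-at-1 is consistent with every test.

G2 stuck-at-1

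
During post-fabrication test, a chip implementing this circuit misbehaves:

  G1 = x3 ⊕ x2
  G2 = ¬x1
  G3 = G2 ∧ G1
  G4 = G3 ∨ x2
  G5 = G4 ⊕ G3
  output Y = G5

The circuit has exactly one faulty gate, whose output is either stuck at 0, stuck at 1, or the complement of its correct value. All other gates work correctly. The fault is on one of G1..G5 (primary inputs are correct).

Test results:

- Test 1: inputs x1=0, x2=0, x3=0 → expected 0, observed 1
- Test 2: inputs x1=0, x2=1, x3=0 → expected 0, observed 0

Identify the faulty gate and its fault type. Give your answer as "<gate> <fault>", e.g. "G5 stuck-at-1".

Fault-free values for test 1 (x1=0, x2=0, x3=0): G1=0, G2=1, G3=0, G4=0, G5=0, giving Y=0. Observed 1.
Test 1: faults giving observed 1 are {G4 stuck-at-1, G4 inverted output, G5 stuck-at-1, G5 inverted output}.
Test 2 (x1=0, x2=1, x3=0): fault-free G1=1, G2=1, G3=1, G4=1, G5=0 → 0; observed 0. Eliminates G4 inverted output, G5 stuck-at-1, G5 inverted output.
Only G4 stuck-at-1 is consistent with every test.

G4 stuck-at-1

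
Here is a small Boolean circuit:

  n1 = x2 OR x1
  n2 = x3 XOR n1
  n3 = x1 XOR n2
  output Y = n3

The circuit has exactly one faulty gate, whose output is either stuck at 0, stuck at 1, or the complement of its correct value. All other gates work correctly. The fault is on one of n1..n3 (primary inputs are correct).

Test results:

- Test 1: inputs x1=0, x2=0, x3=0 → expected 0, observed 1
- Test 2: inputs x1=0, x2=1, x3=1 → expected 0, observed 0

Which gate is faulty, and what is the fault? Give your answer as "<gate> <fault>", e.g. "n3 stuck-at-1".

Fault-free values for test 1 (x1=0, x2=0, x3=0): n1=0, n2=0, n3=0, giving Y=0. Observed 1.
Test 1: faults giving observed 1 are {n1 stuck-at-1, n1 inverted output, n2 stuck-at-1, n2 inverted output, n3 stuck-at-1, n3 inverted output}.
Test 2 (x1=0, x2=1, x3=1): fault-free n1=1, n2=0, n3=0 → 0; observed 0. Eliminates n1 inverted output, n2 stuck-at-1, n2 inverted output, n3 stuck-at-1, n3 inverted output.
Only n1 stuck-at-1 is consistent with every test.

n1 stuck-at-1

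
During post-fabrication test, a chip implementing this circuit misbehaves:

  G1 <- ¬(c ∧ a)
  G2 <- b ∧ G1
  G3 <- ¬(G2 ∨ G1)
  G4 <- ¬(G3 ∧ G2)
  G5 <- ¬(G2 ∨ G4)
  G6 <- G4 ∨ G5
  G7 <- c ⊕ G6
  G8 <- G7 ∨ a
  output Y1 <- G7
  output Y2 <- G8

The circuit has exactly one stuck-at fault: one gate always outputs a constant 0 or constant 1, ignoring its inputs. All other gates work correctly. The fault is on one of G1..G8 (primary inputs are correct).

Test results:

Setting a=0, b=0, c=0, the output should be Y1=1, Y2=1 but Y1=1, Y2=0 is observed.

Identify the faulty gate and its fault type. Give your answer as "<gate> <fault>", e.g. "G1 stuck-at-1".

Fault-free values for test 1 (a=0, b=0, c=0): G1=1, G2=0, G3=0, G4=1, G5=0, G6=1, G7=1, G8=1, giving Y1=1, Y2=1. Observed Y1=1, Y2=0.
Test 1: faults giving observed Y1=1, Y2=0 are {G8 stuck-at-0}.
Only G8 stuck-at-0 is consistent with every test.

G8 stuck-at-0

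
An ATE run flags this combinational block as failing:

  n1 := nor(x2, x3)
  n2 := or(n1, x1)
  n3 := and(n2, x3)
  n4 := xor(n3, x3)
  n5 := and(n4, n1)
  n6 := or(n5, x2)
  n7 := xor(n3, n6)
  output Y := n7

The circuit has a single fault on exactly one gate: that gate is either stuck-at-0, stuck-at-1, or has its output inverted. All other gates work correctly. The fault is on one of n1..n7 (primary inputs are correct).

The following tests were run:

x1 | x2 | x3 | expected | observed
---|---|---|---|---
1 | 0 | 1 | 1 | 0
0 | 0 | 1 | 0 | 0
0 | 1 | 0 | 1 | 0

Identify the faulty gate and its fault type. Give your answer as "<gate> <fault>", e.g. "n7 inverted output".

n7 stuck-at-0

Fault-free values for test 1 (x1=1, x2=0, x3=1): n1=0, n2=1, n3=1, n4=0, n5=0, n6=0, n7=1, giving Y=1. Observed 0.
Test 1: faults giving observed 0 are {n2 stuck-at-0, n2 inverted output, n3 stuck-at-0, n3 inverted output, n5 stuck-at-1, n5 inverted output, n6 stuck-at-1, n6 inverted output, n7 stuck-at-0, n7 inverted output}.
Test 2 (x1=0, x2=0, x3=1): fault-free n1=0, n2=0, n3=0, n4=1, n5=0, n6=0, n7=0 → 0; observed 0. Eliminates n2 inverted output, n3 inverted output, n5 stuck-at-1, n5 inverted output, n6 stuck-at-1, n6 inverted output, n7 inverted output.
Test 3 (x1=0, x2=1, x3=0): fault-free n1=0, n2=0, n3=0, n4=0, n5=0, n6=1, n7=1 → 1; observed 0. Eliminates n2 stuck-at-0, n3 stuck-at-0.
Only n7 stuck-at-0 is consistent with every test.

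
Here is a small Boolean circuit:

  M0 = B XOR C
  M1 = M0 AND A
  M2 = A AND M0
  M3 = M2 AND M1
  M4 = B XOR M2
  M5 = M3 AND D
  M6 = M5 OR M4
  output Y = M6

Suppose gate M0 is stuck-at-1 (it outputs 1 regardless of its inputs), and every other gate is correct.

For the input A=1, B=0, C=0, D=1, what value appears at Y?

Propagate with M0 forced: M0=1 [stuck-at-1], M1=1, M2=1, M3=1, M4=1, M5=1, M6=1.
So Y = 1. (Without the fault it would be 0.)

1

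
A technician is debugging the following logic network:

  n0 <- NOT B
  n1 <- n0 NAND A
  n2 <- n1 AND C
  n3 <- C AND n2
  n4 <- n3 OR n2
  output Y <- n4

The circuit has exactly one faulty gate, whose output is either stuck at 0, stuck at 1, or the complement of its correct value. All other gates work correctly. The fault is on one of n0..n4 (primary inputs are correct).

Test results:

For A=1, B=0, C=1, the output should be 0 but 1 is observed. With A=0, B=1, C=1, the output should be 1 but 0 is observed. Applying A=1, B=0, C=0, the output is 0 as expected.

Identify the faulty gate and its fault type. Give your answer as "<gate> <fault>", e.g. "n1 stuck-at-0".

Fault-free values for test 1 (A=1, B=0, C=1): n0=1, n1=0, n2=0, n3=0, n4=0, giving Y=0. Observed 1.
Test 1: faults giving observed 1 are {n0 stuck-at-0, n0 inverted output, n1 stuck-at-1, n1 inverted output, n2 stuck-at-1, n2 inverted output, n3 stuck-at-1, n3 inverted output, n4 stuck-at-1, n4 inverted output}.
Test 2 (A=0, B=1, C=1): fault-free n0=0, n1=1, n2=1, n3=1, n4=1 → 1; observed 0. Eliminates n0 stuck-at-0, n0 inverted output, n1 stuck-at-1, n2 stuck-at-1, n3 stuck-at-1, n3 inverted output, n4 stuck-at-1.
Test 3 (A=1, B=0, C=0): fault-free n0=1, n1=0, n2=0, n3=0, n4=0 → 0; observed 0. Eliminates n2 inverted output, n4 inverted output.
Only n1 inverted output is consistent with every test.

n1 inverted output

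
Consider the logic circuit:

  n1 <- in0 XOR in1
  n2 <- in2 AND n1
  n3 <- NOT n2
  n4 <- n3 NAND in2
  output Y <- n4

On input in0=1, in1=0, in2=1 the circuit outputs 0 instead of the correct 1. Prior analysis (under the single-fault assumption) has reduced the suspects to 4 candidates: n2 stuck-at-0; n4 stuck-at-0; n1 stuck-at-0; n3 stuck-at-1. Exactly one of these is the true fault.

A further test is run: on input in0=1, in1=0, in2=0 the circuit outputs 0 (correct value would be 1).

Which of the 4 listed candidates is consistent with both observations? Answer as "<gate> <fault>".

Evaluate each candidate on input in0=1, in1=0, in2=0:
  n2 stuck-at-0: n1=1, n2=0 [stuck-at-0], n3=1, n4=1 → 1 — eliminated
  n4 stuck-at-0: n1=1, n2=0, n3=1, n4=0 [stuck-at-0] → 0 — matches
  n1 stuck-at-0: n1=0 [stuck-at-0], n2=0, n3=1, n4=1 → 1 — eliminated
  n3 stuck-at-1: n1=1, n2=0, n3=1 [stuck-at-1], n4=1 → 1 — eliminated
Only n4 stuck-at-0 reproduces the observed 0.

n4 stuck-at-0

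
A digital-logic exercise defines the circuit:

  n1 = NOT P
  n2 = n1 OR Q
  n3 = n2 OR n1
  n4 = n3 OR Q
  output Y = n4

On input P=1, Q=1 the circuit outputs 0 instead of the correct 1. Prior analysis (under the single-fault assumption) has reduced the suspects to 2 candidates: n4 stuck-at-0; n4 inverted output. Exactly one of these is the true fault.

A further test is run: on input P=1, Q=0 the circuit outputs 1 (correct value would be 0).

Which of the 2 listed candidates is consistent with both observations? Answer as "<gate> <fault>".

n4 inverted output

Evaluate each candidate on input P=1, Q=0:
  n4 stuck-at-0: n1=0, n2=0, n3=0, n4=0 [stuck-at-0] → 0 — eliminated
  n4 inverted output: n1=0, n2=0, n3=0, n4=1 [inverted output] → 1 — matches
Only n4 inverted output reproduces the observed 1.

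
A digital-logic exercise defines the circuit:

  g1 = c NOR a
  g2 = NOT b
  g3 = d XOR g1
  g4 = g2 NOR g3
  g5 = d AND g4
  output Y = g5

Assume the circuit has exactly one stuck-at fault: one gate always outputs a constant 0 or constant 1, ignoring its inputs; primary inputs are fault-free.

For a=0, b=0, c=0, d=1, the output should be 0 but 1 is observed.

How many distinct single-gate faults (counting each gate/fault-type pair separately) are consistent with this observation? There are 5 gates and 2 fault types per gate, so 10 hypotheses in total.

Fault-free: g1=1, g2=1, g3=0, g4=0, g5=0 → 0. Observed 1.
  g1 stuck-at-0: output 0 ✗
  g1 stuck-at-1: output 0 ✗
  g2 stuck-at-0: output 1 ✓
  g2 stuck-at-1: output 0 ✗
  g3 stuck-at-0: output 0 ✗
  g3 stuck-at-1: output 0 ✗
  g4 stuck-at-0: output 0 ✗
  g4 stuck-at-1: output 1 ✓
  g5 stuck-at-0: output 0 ✗
  g5 stuck-at-1: output 1 ✓
Consistent faults: {g2 stuck-at-0, g4 stuck-at-1, g5 stuck-at-1} — 3 in all.

3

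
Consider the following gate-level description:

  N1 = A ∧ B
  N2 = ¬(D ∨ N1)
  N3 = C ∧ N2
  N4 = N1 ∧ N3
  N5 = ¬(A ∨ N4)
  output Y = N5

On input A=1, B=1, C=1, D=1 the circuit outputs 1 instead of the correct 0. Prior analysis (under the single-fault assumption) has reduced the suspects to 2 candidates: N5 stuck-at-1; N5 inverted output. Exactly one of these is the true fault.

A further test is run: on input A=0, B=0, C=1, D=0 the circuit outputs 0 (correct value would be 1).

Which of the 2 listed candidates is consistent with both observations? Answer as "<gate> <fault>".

N5 inverted output

Evaluate each candidate on input A=0, B=0, C=1, D=0:
  N5 stuck-at-1: N1=0, N2=1, N3=1, N4=0, N5=1 [stuck-at-1] → 1 — eliminated
  N5 inverted output: N1=0, N2=1, N3=1, N4=0, N5=0 [inverted output] → 0 — matches
Only N5 inverted output reproduces the observed 0.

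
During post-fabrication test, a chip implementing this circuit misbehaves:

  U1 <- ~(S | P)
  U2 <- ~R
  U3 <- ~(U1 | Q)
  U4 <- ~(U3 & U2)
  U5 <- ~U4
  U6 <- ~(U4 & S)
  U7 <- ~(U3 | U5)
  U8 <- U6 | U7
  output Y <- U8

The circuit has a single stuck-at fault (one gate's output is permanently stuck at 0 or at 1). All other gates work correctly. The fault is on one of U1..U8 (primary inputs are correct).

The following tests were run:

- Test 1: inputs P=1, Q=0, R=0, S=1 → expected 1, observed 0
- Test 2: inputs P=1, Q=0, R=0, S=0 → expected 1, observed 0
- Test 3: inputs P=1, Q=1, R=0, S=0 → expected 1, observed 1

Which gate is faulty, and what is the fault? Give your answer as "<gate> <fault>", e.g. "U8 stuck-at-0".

Fault-free values for test 1 (P=1, Q=0, R=0, S=1): U1=0, U2=1, U3=1, U4=0, U5=1, U6=1, U7=0, U8=1, giving Y=1. Observed 0.
Test 1: faults giving observed 0 are {U2 stuck-at-0, U4 stuck-at-1, U6 stuck-at-0, U8 stuck-at-0}.
Test 2 (P=1, Q=0, R=0, S=0): fault-free U1=0, U2=1, U3=1, U4=0, U5=1, U6=1, U7=0, U8=1 → 1; observed 0. Eliminates U2 stuck-at-0, U4 stuck-at-1.
Test 3 (P=1, Q=1, R=0, S=0): fault-free U1=0, U2=1, U3=0, U4=1, U5=0, U6=1, U7=1, U8=1 → 1; observed 1. Eliminates U8 stuck-at-0.
Only U6 stuck-at-0 is consistent with every test.

U6 stuck-at-0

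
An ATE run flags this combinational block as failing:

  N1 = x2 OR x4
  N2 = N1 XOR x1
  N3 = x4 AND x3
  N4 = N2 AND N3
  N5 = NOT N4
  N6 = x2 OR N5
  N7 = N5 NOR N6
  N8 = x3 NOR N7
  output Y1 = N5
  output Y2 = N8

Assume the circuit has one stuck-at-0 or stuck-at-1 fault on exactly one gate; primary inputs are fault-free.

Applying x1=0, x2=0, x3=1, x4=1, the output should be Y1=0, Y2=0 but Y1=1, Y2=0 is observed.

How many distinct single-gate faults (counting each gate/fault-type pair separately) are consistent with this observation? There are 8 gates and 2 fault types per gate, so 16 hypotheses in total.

Fault-free: N1=1, N2=1, N3=1, N4=1, N5=0, N6=0, N7=1, N8=0 → Y1=0, Y2=0. Observed Y1=1, Y2=0.
  N1: stuck-at-0 ✓; others ✗
  N2: stuck-at-0 ✓; others ✗
  N3: stuck-at-0 ✓; others ✗
  N4: stuck-at-0 ✓; others ✗
  N5: stuck-at-1 ✓; others ✗
  N6: none of the 2 fault types match ✗
  N7: none of the 2 fault types match ✗
  N8: none of the 2 fault types match ✗
Consistent faults: {N1 stuck-at-0, N2 stuck-at-0, N3 stuck-at-0, N4 stuck-at-0, N5 stuck-at-1} — 5 in all.

5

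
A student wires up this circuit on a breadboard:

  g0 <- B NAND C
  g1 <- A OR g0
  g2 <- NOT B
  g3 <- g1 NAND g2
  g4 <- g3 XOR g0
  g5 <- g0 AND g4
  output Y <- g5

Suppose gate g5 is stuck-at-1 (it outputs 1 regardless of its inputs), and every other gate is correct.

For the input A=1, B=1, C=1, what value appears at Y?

1

Propagate with g5 forced: g0=0, g1=1, g2=0, g3=1, g4=1, g5=1 [stuck-at-1].
So Y = 1. (Without the fault it would be 0.)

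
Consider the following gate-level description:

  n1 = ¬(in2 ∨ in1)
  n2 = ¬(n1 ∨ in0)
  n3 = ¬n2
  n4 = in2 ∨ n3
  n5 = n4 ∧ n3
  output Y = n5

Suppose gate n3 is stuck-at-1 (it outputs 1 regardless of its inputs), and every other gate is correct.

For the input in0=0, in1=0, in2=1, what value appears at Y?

1

Propagate with n3 forced: n1=0, n2=1, n3=1 [stuck-at-1], n4=1, n5=1.
So Y = 1. (Without the fault it would be 0.)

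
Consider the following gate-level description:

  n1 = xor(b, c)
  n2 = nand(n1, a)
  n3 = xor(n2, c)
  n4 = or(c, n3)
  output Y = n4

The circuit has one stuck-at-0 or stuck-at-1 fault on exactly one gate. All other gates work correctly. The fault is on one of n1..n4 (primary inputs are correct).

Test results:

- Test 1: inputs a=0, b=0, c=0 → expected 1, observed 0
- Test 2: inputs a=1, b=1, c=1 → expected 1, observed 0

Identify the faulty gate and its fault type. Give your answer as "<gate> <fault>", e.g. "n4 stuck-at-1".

Fault-free values for test 1 (a=0, b=0, c=0): n1=0, n2=1, n3=1, n4=1, giving Y=1. Observed 0.
Test 1: faults giving observed 0 are {n2 stuck-at-0, n3 stuck-at-0, n4 stuck-at-0}.
Test 2 (a=1, b=1, c=1): fault-free n1=0, n2=1, n3=0, n4=1 → 1; observed 0. Eliminates n2 stuck-at-0, n3 stuck-at-0.
Only n4 stuck-at-0 is consistent with every test.

n4 stuck-at-0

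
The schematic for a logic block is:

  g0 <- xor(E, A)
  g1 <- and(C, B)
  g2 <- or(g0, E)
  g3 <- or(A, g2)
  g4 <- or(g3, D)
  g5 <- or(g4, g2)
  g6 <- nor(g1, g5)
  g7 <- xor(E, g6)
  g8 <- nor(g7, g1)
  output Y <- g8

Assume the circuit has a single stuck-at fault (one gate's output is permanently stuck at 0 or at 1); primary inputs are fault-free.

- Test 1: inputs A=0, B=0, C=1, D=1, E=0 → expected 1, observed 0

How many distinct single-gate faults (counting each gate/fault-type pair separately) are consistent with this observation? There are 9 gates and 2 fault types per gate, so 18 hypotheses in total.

Fault-free: g0=0, g1=0, g2=0, g3=0, g4=1, g5=1, g6=0, g7=0, g8=1 → 1. Observed 0.
  g0: none of the 2 fault types match ✗
  g1: stuck-at-1 ✓; others ✗
  g2: none of the 2 fault types match ✗
  g3: none of the 2 fault types match ✗
  g4: stuck-at-0 ✓; others ✗
  g5: stuck-at-0 ✓; others ✗
  g6: stuck-at-1 ✓; others ✗
  g7: stuck-at-1 ✓; others ✗
  g8: stuck-at-0 ✓; others ✗
Consistent faults: {g1 stuck-at-1, g4 stuck-at-0, g5 stuck-at-0, g6 stuck-at-1, g7 stuck-at-1, g8 stuck-at-0} — 6 in all.

6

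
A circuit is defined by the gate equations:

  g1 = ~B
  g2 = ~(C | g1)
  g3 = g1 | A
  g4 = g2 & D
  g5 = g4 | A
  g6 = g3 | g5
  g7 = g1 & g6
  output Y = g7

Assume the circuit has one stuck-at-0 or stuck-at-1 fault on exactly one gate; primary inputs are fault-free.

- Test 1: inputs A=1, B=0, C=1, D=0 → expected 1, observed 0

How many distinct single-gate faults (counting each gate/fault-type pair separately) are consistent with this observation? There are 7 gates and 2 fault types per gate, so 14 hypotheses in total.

3

Fault-free: g1=1, g2=0, g3=1, g4=0, g5=1, g6=1, g7=1 → 1. Observed 0.
  g1 stuck-at-0: output 0 ✓
  g1 stuck-at-1: output 1 ✗
  g2 stuck-at-0: output 1 ✗
  g2 stuck-at-1: output 1 ✗
  g3 stuck-at-0: output 1 ✗
  g3 stuck-at-1: output 1 ✗
  g4 stuck-at-0: output 1 ✗
  g4 stuck-at-1: output 1 ✗
  g5 stuck-at-0: output 1 ✗
  g5 stuck-at-1: output 1 ✗
  g6 stuck-at-0: output 0 ✓
  g6 stuck-at-1: output 1 ✗
  g7 stuck-at-0: output 0 ✓
  g7 stuck-at-1: output 1 ✗
Consistent faults: {g1 stuck-at-0, g6 stuck-at-0, g7 stuck-at-0} — 3 in all.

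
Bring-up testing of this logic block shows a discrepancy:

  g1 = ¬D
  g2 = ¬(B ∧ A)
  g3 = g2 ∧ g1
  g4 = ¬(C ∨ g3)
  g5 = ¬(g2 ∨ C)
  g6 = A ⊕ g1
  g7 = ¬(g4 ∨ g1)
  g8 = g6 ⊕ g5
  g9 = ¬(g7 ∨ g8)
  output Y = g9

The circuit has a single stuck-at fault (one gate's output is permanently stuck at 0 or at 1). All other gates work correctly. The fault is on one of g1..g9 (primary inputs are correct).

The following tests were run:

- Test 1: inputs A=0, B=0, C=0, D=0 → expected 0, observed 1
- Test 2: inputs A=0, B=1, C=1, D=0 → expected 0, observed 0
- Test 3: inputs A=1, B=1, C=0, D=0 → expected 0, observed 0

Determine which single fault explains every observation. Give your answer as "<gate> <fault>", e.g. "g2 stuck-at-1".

Fault-free values for test 1 (A=0, B=0, C=0, D=0): g1=1, g2=1, g3=1, g4=0, g5=0, g6=1, g7=0, g8=1, g9=0, giving Y=0. Observed 1.
Test 1: faults giving observed 1 are {g1 stuck-at-0, g2 stuck-at-0, g5 stuck-at-1, g6 stuck-at-0, g8 stuck-at-0, g9 stuck-at-1}.
Test 2 (A=0, B=1, C=1, D=0): fault-free g1=1, g2=1, g3=1, g4=0, g5=0, g6=1, g7=0, g8=1, g9=0 → 0; observed 0. Eliminates g5 stuck-at-1, g6 stuck-at-0, g8 stuck-at-0, g9 stuck-at-1.
Test 3 (A=1, B=1, C=0, D=0): fault-free g1=1, g2=0, g3=0, g4=1, g5=1, g6=0, g7=0, g8=1, g9=0 → 0; observed 0. Eliminates g1 stuck-at-0.
Only g2 stuck-at-0 is consistent with every test.

g2 stuck-at-0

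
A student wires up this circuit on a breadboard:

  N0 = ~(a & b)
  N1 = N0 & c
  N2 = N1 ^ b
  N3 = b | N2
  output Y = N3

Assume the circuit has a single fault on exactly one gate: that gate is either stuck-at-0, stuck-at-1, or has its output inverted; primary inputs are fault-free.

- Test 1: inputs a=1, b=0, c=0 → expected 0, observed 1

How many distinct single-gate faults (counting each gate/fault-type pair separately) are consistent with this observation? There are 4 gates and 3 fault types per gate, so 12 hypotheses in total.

6

Fault-free: N0=1, N1=0, N2=0, N3=0 → 0. Observed 1.
  N0 stuck-at-0: output 0 ✗
  N0 stuck-at-1: output 0 ✗
  N0 inverted output: output 0 ✗
  N1 stuck-at-0: output 0 ✗
  N1 stuck-at-1: output 1 ✓
  N1 inverted output: output 1 ✓
  N2 stuck-at-0: output 0 ✗
  N2 stuck-at-1: output 1 ✓
  N2 inverted output: output 1 ✓
  N3 stuck-at-0: output 0 ✗
  N3 stuck-at-1: output 1 ✓
  N3 inverted output: output 1 ✓
Consistent faults: {N1 stuck-at-1, N1 inverted output, N2 stuck-at-1, N2 inverted output, N3 stuck-at-1, N3 inverted output} — 6 in all.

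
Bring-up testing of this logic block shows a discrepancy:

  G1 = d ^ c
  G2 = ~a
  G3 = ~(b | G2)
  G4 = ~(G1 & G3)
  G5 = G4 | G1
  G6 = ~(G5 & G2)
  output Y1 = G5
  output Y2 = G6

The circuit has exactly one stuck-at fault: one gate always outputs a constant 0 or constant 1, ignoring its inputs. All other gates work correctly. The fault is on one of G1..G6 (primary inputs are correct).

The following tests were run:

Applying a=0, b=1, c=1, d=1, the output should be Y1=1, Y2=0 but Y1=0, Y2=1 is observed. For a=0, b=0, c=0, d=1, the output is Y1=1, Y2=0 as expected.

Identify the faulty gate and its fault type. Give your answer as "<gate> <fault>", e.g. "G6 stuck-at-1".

Fault-free values for test 1 (a=0, b=1, c=1, d=1): G1=0, G2=1, G3=0, G4=1, G5=1, G6=0, giving Y1=1, Y2=0. Observed Y1=0, Y2=1.
Test 1: faults giving observed Y1=0, Y2=1 are {G4 stuck-at-0, G5 stuck-at-0}.
Test 2 (a=0, b=0, c=0, d=1): fault-free G1=1, G2=1, G3=0, G4=1, G5=1, G6=0 → Y1=1, Y2=0; observed Y1=1, Y2=0. Eliminates G5 stuck-at-0.
Only G4 stuck-at-0 is consistent with every test.

G4 stuck-at-0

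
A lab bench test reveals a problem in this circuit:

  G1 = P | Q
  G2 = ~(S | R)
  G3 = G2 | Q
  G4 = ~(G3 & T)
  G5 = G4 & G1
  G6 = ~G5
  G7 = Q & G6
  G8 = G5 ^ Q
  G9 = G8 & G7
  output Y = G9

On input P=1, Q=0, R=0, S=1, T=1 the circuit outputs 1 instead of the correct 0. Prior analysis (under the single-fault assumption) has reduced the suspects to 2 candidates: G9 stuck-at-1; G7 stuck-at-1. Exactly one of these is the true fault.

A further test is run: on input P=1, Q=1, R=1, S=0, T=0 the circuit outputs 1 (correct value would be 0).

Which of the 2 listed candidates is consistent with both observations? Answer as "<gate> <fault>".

Evaluate each candidate on input P=1, Q=1, R=1, S=0, T=0:
  G9 stuck-at-1: G1=1, G2=0, G3=1, G4=1, G5=1, G6=0, G7=0, G8=0, G9=1 [stuck-at-1] → 1 — matches
  G7 stuck-at-1: G1=1, G2=0, G3=1, G4=1, G5=1, G6=0, G7=1 [stuck-at-1], G8=0, G9=0 → 0 — eliminated
Only G9 stuck-at-1 reproduces the observed 1.

G9 stuck-at-1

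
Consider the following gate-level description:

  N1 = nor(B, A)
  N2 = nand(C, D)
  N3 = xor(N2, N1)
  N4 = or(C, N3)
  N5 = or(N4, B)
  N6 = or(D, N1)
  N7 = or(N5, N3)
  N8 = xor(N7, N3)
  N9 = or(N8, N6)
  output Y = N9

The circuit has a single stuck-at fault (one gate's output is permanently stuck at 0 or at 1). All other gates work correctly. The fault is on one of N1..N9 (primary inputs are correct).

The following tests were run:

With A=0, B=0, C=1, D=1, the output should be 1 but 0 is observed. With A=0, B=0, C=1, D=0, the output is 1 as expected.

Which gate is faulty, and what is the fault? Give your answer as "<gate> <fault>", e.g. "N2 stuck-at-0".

Fault-free values for test 1 (A=0, B=0, C=1, D=1): N1=1, N2=0, N3=1, N4=1, N5=1, N6=1, N7=1, N8=0, N9=1, giving Y=1. Observed 0.
Test 1: faults giving observed 0 are {N6 stuck-at-0, N9 stuck-at-0}.
Test 2 (A=0, B=0, C=1, D=0): fault-free N1=1, N2=1, N3=0, N4=1, N5=1, N6=1, N7=1, N8=1, N9=1 → 1; observed 1. Eliminates N9 stuck-at-0.
Only N6 stuck-at-0 is consistent with every test.

N6 stuck-at-0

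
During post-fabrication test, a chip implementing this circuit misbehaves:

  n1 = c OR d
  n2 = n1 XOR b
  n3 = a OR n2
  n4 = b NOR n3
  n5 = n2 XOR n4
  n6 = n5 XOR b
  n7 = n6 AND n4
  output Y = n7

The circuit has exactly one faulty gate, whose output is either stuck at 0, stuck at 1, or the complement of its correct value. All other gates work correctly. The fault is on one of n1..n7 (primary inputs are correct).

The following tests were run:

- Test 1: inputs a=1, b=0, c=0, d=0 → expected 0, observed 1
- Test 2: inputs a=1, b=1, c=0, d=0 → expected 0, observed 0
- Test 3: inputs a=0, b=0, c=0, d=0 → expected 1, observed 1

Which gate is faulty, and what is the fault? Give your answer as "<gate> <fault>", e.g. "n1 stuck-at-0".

n3 stuck-at-0

Fault-free values for test 1 (a=1, b=0, c=0, d=0): n1=0, n2=0, n3=1, n4=0, n5=0, n6=0, n7=0, giving Y=0. Observed 1.
Test 1: faults giving observed 1 are {n3 stuck-at-0, n3 inverted output, n4 stuck-at-1, n4 inverted output, n7 stuck-at-1, n7 inverted output}.
Test 2 (a=1, b=1, c=0, d=0): fault-free n1=0, n2=1, n3=1, n4=0, n5=1, n6=0, n7=0 → 0; observed 0. Eliminates n4 stuck-at-1, n4 inverted output, n7 stuck-at-1, n7 inverted output.
Test 3 (a=0, b=0, c=0, d=0): fault-free n1=0, n2=0, n3=0, n4=1, n5=1, n6=1, n7=1 → 1; observed 1. Eliminates n3 inverted output.
Only n3 stuck-at-0 is consistent with every test.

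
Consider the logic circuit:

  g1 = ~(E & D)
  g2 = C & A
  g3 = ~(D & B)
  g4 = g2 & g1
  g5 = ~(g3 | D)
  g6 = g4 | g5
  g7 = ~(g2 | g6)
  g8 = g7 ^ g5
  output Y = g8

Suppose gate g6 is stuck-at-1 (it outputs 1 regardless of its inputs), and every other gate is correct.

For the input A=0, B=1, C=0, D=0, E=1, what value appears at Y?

Propagate with g6 forced: g1=1, g2=0, g3=1, g4=0, g5=0, g6=1 [stuck-at-1], g7=0, g8=0.
So Y = 0. (Without the fault it would be 1.)

0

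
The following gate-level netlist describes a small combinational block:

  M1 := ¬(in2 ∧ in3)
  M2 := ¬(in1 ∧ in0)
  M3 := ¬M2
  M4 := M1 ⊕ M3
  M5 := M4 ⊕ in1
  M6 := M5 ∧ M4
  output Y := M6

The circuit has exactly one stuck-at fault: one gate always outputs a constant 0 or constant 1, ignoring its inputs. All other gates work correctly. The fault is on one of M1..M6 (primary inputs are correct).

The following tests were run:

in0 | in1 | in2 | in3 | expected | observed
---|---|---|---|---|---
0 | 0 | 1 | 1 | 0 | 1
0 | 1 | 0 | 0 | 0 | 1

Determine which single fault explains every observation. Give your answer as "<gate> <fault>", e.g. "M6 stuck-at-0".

Fault-free values for test 1 (in0=0, in1=0, in2=1, in3=1): M1=0, M2=1, M3=0, M4=0, M5=0, M6=0, giving Y=0. Observed 1.
Test 1: faults giving observed 1 are {M1 stuck-at-1, M2 stuck-at-0, M3 stuck-at-1, M4 stuck-at-1, M6 stuck-at-1}.
Test 2 (in0=0, in1=1, in2=0, in3=0): fault-free M1=1, M2=1, M3=0, M4=1, M5=0, M6=0 → 0; observed 1. Eliminates M1 stuck-at-1, M2 stuck-at-0, M3 stuck-at-1, M4 stuck-at-1.
Only M6 stuck-at-1 is consistent with every test.

M6 stuck-at-1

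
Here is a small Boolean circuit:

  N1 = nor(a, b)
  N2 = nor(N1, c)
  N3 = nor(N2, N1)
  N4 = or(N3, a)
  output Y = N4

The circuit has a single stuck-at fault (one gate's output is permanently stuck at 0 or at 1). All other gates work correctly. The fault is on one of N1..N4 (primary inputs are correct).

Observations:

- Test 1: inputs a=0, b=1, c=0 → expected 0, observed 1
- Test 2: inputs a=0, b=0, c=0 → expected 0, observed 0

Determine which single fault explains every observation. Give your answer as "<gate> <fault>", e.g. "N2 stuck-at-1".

Fault-free values for test 1 (a=0, b=1, c=0): N1=0, N2=1, N3=0, N4=0, giving Y=0. Observed 1.
Test 1: faults giving observed 1 are {N2 stuck-at-0, N3 stuck-at-1, N4 stuck-at-1}.
Test 2 (a=0, b=0, c=0): fault-free N1=1, N2=0, N3=0, N4=0 → 0; observed 0. Eliminates N3 stuck-at-1, N4 stuck-at-1.
Only N2 stuck-at-0 is consistent with every test.

N2 stuck-at-0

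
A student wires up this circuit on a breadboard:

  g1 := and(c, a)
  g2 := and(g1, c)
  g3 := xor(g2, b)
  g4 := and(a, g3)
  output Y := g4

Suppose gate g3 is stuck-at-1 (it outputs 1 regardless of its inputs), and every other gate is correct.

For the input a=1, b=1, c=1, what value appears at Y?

1

Propagate with g3 forced: g1=1, g2=1, g3=1 [stuck-at-1], g4=1.
So Y = 1. (Without the fault it would be 0.)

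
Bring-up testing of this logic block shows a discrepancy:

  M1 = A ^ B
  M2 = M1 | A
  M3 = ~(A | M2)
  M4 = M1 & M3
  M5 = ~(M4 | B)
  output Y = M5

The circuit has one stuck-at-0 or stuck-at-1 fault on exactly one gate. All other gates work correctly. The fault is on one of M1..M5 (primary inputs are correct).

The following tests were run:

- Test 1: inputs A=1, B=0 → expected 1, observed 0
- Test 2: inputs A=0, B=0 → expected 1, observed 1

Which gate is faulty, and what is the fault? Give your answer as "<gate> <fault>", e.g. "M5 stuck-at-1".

Fault-free values for test 1 (A=1, B=0): M1=1, M2=1, M3=0, M4=0, M5=1, giving Y=1. Observed 0.
Test 1: faults giving observed 0 are {M3 stuck-at-1, M4 stuck-at-1, M5 stuck-at-0}.
Test 2 (A=0, B=0): fault-free M1=0, M2=0, M3=1, M4=0, M5=1 → 1; observed 1. Eliminates M4 stuck-at-1, M5 stuck-at-0.
Only M3 stuck-at-1 is consistent with every test.

M3 stuck-at-1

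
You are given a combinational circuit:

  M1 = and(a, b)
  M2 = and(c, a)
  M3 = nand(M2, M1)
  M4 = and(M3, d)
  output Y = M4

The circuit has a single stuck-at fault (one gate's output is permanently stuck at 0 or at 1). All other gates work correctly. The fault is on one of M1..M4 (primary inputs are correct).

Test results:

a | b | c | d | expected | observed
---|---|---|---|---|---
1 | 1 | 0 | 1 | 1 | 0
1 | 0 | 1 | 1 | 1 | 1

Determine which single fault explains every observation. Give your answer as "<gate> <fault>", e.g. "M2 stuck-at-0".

M2 stuck-at-1

Fault-free values for test 1 (a=1, b=1, c=0, d=1): M1=1, M2=0, M3=1, M4=1, giving Y=1. Observed 0.
Test 1: faults giving observed 0 are {M2 stuck-at-1, M3 stuck-at-0, M4 stuck-at-0}.
Test 2 (a=1, b=0, c=1, d=1): fault-free M1=0, M2=1, M3=1, M4=1 → 1; observed 1. Eliminates M3 stuck-at-0, M4 stuck-at-0.
Only M2 stuck-at-1 is consistent with every test.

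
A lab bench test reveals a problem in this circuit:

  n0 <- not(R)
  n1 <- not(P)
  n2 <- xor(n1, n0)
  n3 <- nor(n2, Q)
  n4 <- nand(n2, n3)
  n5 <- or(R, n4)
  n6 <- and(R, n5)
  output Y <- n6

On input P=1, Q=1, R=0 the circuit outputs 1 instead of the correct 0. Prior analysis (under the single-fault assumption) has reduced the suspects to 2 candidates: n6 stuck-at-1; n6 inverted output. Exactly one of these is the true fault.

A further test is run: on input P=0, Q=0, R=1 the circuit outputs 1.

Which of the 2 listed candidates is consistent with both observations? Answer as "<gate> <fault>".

Evaluate each candidate on input P=0, Q=0, R=1:
  n6 stuck-at-1: n0=0, n1=1, n2=1, n3=0, n4=1, n5=1, n6=1 [stuck-at-1] → 1 — matches
  n6 inverted output: n0=0, n1=1, n2=1, n3=0, n4=1, n5=1, n6=0 [inverted output] → 0 — eliminated
Only n6 stuck-at-1 reproduces the observed 1.

n6 stuck-at-1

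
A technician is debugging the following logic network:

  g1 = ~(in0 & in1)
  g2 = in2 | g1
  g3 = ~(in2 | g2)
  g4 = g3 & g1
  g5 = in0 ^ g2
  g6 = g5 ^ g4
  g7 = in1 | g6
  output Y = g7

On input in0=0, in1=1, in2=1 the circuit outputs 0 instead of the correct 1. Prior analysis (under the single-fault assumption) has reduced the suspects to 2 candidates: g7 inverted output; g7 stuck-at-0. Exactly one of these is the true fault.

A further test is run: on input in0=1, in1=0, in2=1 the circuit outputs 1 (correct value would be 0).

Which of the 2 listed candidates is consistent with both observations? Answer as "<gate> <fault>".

g7 inverted output

Evaluate each candidate on input in0=1, in1=0, in2=1:
  g7 inverted output: g1=1, g2=1, g3=0, g4=0, g5=0, g6=0, g7=1 [inverted output] → 1 — matches
  g7 stuck-at-0: g1=1, g2=1, g3=0, g4=0, g5=0, g6=0, g7=0 [stuck-at-0] → 0 — eliminated
Only g7 inverted output reproduces the observed 1.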